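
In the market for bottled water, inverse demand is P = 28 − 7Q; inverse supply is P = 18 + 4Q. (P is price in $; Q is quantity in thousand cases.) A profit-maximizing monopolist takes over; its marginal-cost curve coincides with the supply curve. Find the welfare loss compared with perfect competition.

$0.69 thousand

Competitive equilibrium: 28 − 7Q = 18 + 4Q → Q* = 0.9091, P* = 21.6364.
Marginal revenue: MR = 28 − 14Q. Set MR = MC: 28 − 14Q = 18 + 4Q → Q_m = 0.5556.
Price P_m = 28 − 7·0.5556 = 24.1108; MC(Q_m) = 18 + 4·0.5556 = 20.2224.
Competitive Q* = 0.9091, so ΔQ = 0.3535; wedge = 24.1108 − 20.2224 = 3.8884.
DWL = ½ × 0.3535 × 3.8884 = $0.69 thousand.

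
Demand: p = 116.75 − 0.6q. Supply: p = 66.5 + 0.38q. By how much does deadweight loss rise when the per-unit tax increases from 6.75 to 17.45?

132.11

Competitive equilibrium: 116.75 − 0.6q = 66.5 + 0.38q → q* = 51.2755, p* = 85.9847.
For a per-unit tax t: Δq = t/0.98, so DWL = ½·t·(t/0.98) = t²/1.96.
At t = 6.75: DWL = 23.246. At t = 17.45: DWL = 155.358.
Increase = 155.358 − 23.246 = 132.11.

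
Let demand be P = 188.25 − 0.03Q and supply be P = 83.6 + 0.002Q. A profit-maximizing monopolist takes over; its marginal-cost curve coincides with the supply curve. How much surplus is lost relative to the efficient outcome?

Competitive equilibrium: 188.25 − 0.03Q = 83.6 + 0.002Q → Q* = 3270.3125, P* = 90.1406.
Marginal revenue: MR = 188.25 − 0.06Q. Set MR = MC: 188.25 − 0.06Q = 83.6 + 0.002Q → Q_m = 1687.9032.
Price P_m = 188.25 − 0.03·1687.9032 = 137.6129; MC(Q_m) = 83.6 + 0.002·1687.9032 = 86.9758.
Competitive Q* = 3270.3125, so ΔQ = 1582.4093; wedge = 137.6129 − 86.9758 = 50.6371.
DWL = ½ × 1582.4093 × 50.6371 = 40064.31.

40064.31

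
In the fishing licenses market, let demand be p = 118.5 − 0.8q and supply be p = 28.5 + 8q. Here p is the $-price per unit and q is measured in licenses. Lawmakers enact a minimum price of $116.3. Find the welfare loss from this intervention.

$246

Competitive equilibrium: 118.5 − 0.8q = 28.5 + 8q → q* = 10.2273, p* = 110.3182.
At the floor p = 116.3, quantity demanded = (118.5 − 116.3)/0.8 = 2.75.
Sellers' marginal cost at q' = 2.75: 28.5 + 8·2.75 = 50.5.
Δq = 10.2273 − 2.75 = 7.4773; wedge = 116.3 − 50.5 = 65.8.
The triangle = ½ × 7.4773 × 65.8 = $246.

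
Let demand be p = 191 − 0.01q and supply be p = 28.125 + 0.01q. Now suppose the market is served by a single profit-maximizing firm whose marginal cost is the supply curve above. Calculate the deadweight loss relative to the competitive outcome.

73689.63

Competitive equilibrium: 191 − 0.01q = 28.125 + 0.01q → q* = 8143.75, p* = 109.5625.
Marginal revenue: MR = 191 − 0.02q. Set MR = MC: 191 − 0.02q = 28.125 + 0.01q → q_m = 5429.166667.
Price p_m = 191 − 0.01·5429.166667 = 136.708333; MC(q_m) = 28.125 + 0.01·5429.166667 = 82.416667.
Competitive q* = 8143.75, so Δq = 2714.583333; wedge = 136.708333 − 82.416667 = 54.291666.
The triangle = ½ × 2714.583333 × 54.291666 = 73689.63.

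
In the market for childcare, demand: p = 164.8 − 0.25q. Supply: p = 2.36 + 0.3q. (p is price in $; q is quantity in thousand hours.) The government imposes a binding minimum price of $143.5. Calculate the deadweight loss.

Competitive equilibrium: 164.8 − 0.25q = 2.36 + 0.3q → q* = 295.3455, p* = 90.9636.
At the floor p = 143.5, quantity demanded = (164.8 − 143.5)/0.25 = 85.2.
Sellers' marginal cost at q' = 85.2: 2.36 + 0.3·85.2 = 27.92.
Δq = 295.3455 − 85.2 = 210.1455; wedge = 143.5 − 27.92 = 115.58.
DWL = ½ × 210.1455 × 115.58 = $12144.31 thousand.

$12144.31 thousand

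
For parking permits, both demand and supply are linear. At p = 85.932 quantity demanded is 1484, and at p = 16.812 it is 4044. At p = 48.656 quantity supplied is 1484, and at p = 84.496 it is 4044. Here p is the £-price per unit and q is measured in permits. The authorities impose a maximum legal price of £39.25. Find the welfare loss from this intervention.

£51242.81

Demand slope = (16.812 − 85.932)/(4044 − 1484) = −0.027, so p = 126 − 0.027q.
Supply slope = (84.496 − 48.656)/(4044 − 1484) = 0.014, so p = 27.88 + 0.014q.
Competitive equilibrium: 126 − 0.027q = 27.88 + 0.014q → q* = 2393.170732, p* = 61.38439.
At the ceiling p = 39.25, quantity supplied = (39.25 − 27.88)/0.014 = 812.142857.
Willingness to pay at q' = 812.142857: 126 − 0.027·812.142857 = 104.072143.
Δq = 2393.170732 − 812.142857 = 1581.027875; wedge = 104.072143 − 39.25 = 64.822143.
Welfare loss = ½ × 1581.027875 × 64.822143 = £51242.81.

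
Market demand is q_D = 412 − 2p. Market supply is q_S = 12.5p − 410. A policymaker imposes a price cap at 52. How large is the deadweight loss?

In inverse form: demand p = 206 − 0.5q, supply p = 32.8 + 0.08q.
Competitive equilibrium: 206 − 0.5q = 32.8 + 0.08q → q* = 298.6207, p* = 56.6897.
At the ceiling p = 52, quantity supplied = (52 − 32.8)/0.08 = 240.
Willingness to pay at q' = 240: 206 − 0.5·240 = 86.
Δq = 298.6207 − 240 = 58.6207; wedge = 86 − 52 = 34.
DWL = ½ × 58.6207 × 34 = 996.55.

996.55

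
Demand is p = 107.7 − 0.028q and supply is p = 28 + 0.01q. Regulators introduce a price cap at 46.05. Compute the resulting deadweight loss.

Competitive equilibrium: 107.7 − 0.028q = 28 + 0.01q → q* = 2097.3684, p* = 48.9737.
At the ceiling p = 46.05, quantity supplied = (46.05 − 28)/0.01 = 1805.
Willingness to pay at q' = 1805: 107.7 − 0.028·1805 = 57.16.
Δq = 2097.3684 − 1805 = 292.3684; wedge = 57.16 − 46.05 = 11.11.
Deadweight loss = ½ × 292.3684 × 11.11 = 1624.11.

1624.11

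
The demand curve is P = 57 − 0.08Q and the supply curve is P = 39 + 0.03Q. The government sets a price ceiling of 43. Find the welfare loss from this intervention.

50.51

Competitive equilibrium: 57 − 0.08Q = 39 + 0.03Q → Q* = 163.636364, P* = 43.909091.
At the ceiling P = 43, quantity supplied = (43 − 39)/0.03 = 133.333333.
Willingness to pay at Q' = 133.333333: 57 − 0.08·133.333333 = 46.333333.
ΔQ = 163.636364 − 133.333333 = 30.303031; wedge = 46.333333 − 43 = 3.333333.
Welfare loss = ½ × 30.303031 × 3.333333 = 50.51.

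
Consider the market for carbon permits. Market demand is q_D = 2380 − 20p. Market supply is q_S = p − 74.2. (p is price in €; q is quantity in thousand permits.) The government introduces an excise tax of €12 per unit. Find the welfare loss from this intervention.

€68.57 thousand

In inverse form: demand p = 119 − 0.05q, supply p = 74.2 + q.
Competitive equilibrium: 119 − 0.05q = 74.2 + q → q* = 42.6667, p* = 116.8667.
With the tax, the buyer price exceeds the seller price by 12: (119 − 0.05q) − (74.2 + q) = 12 → q' = 31.2381.
Δq = 42.6667 − 31.2381 = 11.4286; the wedge equals the tax, 12.
DWL = ½ × 11.4286 × 12 = €68.57 thousand.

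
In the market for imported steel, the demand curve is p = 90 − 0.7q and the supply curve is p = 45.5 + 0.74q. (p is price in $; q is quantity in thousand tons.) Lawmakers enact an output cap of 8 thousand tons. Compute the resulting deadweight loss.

$377.67 thousand

Competitive equilibrium: 90 − 0.7q = 45.5 + 0.74q → q* = 30.9028, p* = 68.3681.
At q = 8: demand price = 90 − 0.7·8 = 84.4; supply price = 45.5 + 0.74·8 = 51.42.
Δq = 30.9028 − 8 = 22.9028; wedge = 84.4 − 51.42 = 32.98.
Deadweight loss = ½ × 22.9028 × 32.98 = $377.67 thousand.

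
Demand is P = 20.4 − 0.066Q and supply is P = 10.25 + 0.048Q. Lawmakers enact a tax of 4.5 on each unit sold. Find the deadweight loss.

88.82

Competitive equilibrium: 20.4 − 0.066Q = 10.25 + 0.048Q → Q* = 89.0351, P* = 14.5237.
With the tax, the buyer price exceeds the seller price by 4.5: (20.4 − 0.066Q) − (10.25 + 0.048Q) = 4.5 → Q' = 49.5614.
ΔQ = 89.0351 − 49.5614 = 39.4737; the wedge equals the tax, 4.5.
The triangle = ½ × 39.4737 × 4.5 = 88.82.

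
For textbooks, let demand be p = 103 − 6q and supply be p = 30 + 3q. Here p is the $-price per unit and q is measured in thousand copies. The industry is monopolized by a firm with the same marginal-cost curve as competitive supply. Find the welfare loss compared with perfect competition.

Competitive equilibrium: 103 − 6q = 30 + 3q → q* = 8.1111, p* = 54.3333.
Marginal revenue: MR = 103 − 12q. Set MR = MC: 103 − 12q = 30 + 3q → q_m = 4.8667.
Price p_m = 103 − 6·4.8667 = 73.7998; MC(q_m) = 30 + 3·4.8667 = 44.6001.
Competitive q* = 8.1111, so Δq = 3.2444; wedge = 73.7998 − 44.6001 = 29.1997.
Deadweight loss = ½ × 3.2444 × 29.1997 = $47.37 thousand.

$47.37 thousand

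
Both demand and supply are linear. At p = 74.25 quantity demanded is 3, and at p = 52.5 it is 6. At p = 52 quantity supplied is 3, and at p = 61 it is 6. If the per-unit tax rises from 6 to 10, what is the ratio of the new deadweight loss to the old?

Demand slope = (52.5 − 74.25)/(6 − 3) = −7.25, so p = 96 − 7.25q.
Supply slope = (61 − 52)/(6 − 3) = 3, so p = 43 + 3q.
Competitive equilibrium: 96 − 7.25q = 43 + 3q → q* = 5.1707, p* = 58.5122.
For a per-unit tax t: Δq = t/10.25, so DWL = ½·t·(t/10.25) = t²/20.5.
At t = 6: DWL = 1.756. At t = 10: DWL = 4.878.
Ratio = (10/6)² = 2.778.

2.778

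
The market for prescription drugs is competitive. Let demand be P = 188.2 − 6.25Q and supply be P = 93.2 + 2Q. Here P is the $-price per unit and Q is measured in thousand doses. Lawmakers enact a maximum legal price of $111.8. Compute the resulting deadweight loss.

Competitive equilibrium: 188.2 − 6.25Q = 93.2 + 2Q → Q* = 11.5152, P* = 116.2303.
At the ceiling P = 111.8, quantity supplied = (111.8 − 93.2)/2 = 9.3.
Willingness to pay at Q' = 9.3: 188.2 − 6.25·9.3 = 130.075.
ΔQ = 11.5152 − 9.3 = 2.2152; wedge = 130.075 − 111.8 = 18.275.
Deadweight loss = ½ × 2.2152 × 18.275 = $20.24 thousand.

$20.24 thousand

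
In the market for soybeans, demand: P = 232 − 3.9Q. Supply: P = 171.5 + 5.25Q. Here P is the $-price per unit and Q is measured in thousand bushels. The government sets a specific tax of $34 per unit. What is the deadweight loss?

$63.17 thousand

Competitive equilibrium: 232 − 3.9Q = 171.5 + 5.25Q → Q* = 6.612, P* = 206.2131.
With the tax, the buyer price exceeds the seller price by 34: (232 − 3.9Q) − (171.5 + 5.25Q) = 34 → Q' = 2.8962.
ΔQ = 6.612 − 2.8962 = 3.7158; the wedge equals the tax, 34.
Deadweight loss = ½ × 3.7158 × 34 = $63.17 thousand.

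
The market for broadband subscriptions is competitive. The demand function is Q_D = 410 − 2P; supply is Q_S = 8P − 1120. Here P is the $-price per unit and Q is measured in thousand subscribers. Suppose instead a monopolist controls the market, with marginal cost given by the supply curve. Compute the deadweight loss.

In inverse form: demand P = 205 − 0.5Q, supply P = 140 + 0.125Q.
Competitive equilibrium: 205 − 0.5Q = 140 + 0.125Q → Q* = 104, P* = 153.
Marginal revenue: MR = 205 − Q. Set MR = MC: 205 − Q = 140 + 0.125Q → Q_m = 57.7778.
Price P_m = 205 − 0.5·57.7778 = 176.1111; MC(Q_m) = 140 + 0.125·57.7778 = 147.2222.
Competitive Q* = 104, so ΔQ = 46.2222; wedge = 176.1111 − 147.2222 = 28.8889.
Deadweight loss = ½ × 46.2222 × 28.8889 = $667.65 thousand.

$667.65 thousand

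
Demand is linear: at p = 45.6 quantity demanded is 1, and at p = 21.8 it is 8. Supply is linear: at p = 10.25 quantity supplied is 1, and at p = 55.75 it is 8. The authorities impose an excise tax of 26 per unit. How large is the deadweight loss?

34.14

Demand slope = (21.8 − 45.6)/(8 − 1) = −3.4, so p = 49 − 3.4q.
Supply slope = (55.75 − 10.25)/(8 − 1) = 6.5, so p = 3.75 + 6.5q.
Competitive equilibrium: 49 − 3.4q = 3.75 + 6.5q → q* = 4.5707, p* = 33.4596.
With the tax, the buyer price exceeds the seller price by 26: (49 − 3.4q) − (3.75 + 6.5q) = 26 → q' = 1.9444.
Δq = 4.5707 − 1.9444 = 2.6263; the wedge equals the tax, 26.
The triangle = ½ × 2.6263 × 26 = 34.14.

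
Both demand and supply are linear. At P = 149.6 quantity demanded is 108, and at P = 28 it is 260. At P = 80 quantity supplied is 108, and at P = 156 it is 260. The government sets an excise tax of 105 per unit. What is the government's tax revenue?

Demand slope = (28 − 149.6)/(260 − 108) = −0.8, so P = 236 − 0.8Q.
Supply slope = (156 − 80)/(260 − 108) = 0.5, so P = 26 + 0.5Q.
Competitive equilibrium: 236 − 0.8Q = 26 + 0.5Q → Q* = 161.5385, P* = 106.7692.
With the tax, the buyer price exceeds the seller price by 105: (236 − 0.8Q) − (26 + 0.5Q) = 105 → Q' = 80.7692.
Tax revenue = 105 × 80.7692 = 8480.77.

8480.77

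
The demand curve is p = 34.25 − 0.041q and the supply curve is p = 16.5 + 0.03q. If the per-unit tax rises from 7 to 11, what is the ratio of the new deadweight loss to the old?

Competitive equilibrium: 34.25 − 0.041q = 16.5 + 0.03q → q* = 250, p* = 24.
For a per-unit tax t: Δq = t/0.071, so DWL = ½·t·(t/0.071) = t²/0.142.
At t = 7: DWL = 345.070. At t = 11: DWL = 852.113.
Ratio = (11/7)² = 2.469.

2.469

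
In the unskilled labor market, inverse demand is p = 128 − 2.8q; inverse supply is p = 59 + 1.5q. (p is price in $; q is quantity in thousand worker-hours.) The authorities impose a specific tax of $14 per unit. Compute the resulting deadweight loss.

$22.79 thousand

Competitive equilibrium: 128 − 2.8q = 59 + 1.5q → q* = 16.0465, p* = 83.0698.
With the tax, the buyer price exceeds the seller price by 14: (128 − 2.8q) − (59 + 1.5q) = 14 → q' = 12.7907.
Δq = 16.0465 − 12.7907 = 3.2558; the wedge equals the tax, 14.
Deadweight loss = ½ × 3.2558 × 14 = $22.79 thousand.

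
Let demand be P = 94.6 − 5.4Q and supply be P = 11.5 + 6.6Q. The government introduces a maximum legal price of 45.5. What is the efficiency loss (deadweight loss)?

18.87

Competitive equilibrium: 94.6 − 5.4Q = 11.5 + 6.6Q → Q* = 6.925, P* = 57.205.
At the ceiling P = 45.5, quantity supplied = (45.5 − 11.5)/6.6 = 5.1515.
Willingness to pay at Q' = 5.1515: 94.6 − 5.4·5.1515 = 66.7819.
ΔQ = 6.925 − 5.1515 = 1.7735; wedge = 66.7819 − 45.5 = 21.2819.
Welfare loss = ½ × 1.7735 × 21.2819 = 18.87.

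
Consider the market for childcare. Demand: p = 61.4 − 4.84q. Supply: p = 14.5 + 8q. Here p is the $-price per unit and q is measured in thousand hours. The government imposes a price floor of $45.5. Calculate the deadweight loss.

$0.87 thousand

Competitive equilibrium: 61.4 − 4.84q = 14.5 + 8q → q* = 3.6526, p* = 43.7212.
At the floor p = 45.5, quantity demanded = (61.4 − 45.5)/4.84 = 3.2851.
Sellers' marginal cost at q' = 3.2851: 14.5 + 8·3.2851 = 40.7808.
Δq = 3.6526 − 3.2851 = 0.3675; wedge = 45.5 − 40.7808 = 4.7192.
Welfare loss = ½ × 0.3675 × 4.7192 = $0.87 thousand.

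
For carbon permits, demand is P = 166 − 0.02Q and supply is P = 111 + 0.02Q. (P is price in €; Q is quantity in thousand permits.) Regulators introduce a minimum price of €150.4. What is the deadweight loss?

Competitive equilibrium: 166 − 0.02Q = 111 + 0.02Q → Q* = 1375, P* = 138.5.
At the floor P = 150.4, quantity demanded = (166 − 150.4)/0.02 = 780.
Sellers' marginal cost at Q' = 780: 111 + 0.02·780 = 126.6.
ΔQ = 1375 − 780 = 595; wedge = 150.4 − 126.6 = 23.8.
Deadweight loss = ½ × 595 × 23.8 = €7080.50 thousand.

€7080.50 thousand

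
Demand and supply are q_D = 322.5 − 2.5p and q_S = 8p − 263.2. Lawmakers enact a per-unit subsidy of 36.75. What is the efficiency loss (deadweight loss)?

1286.25

In inverse form: demand p = 129 − 0.4q, supply p = 32.9 + 0.125q.
Competitive equilibrium: 129 − 0.4q = 32.9 + 0.125q → q* = 183.0476, p* = 55.781.
The subsidy lowers effective supply by 36.75: p = 0.125q − 3.85.
New quantity: 129 − 0.4q = 0.125q − 3.85 → q' = 253.0476.
Overproduction Δq = 253.0476 − 183.0476 = 70; wedge = subsidy = 36.75.
DWL = ½ × 70 × 36.75 = 1286.25.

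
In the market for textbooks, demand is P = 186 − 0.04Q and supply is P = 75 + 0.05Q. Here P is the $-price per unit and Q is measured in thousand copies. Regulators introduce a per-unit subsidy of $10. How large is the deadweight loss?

$555.56 thousand

Competitive equilibrium: 186 − 0.04Q = 75 + 0.05Q → Q* = 1233.3333, P* = 136.6667.
The subsidy lowers effective supply by 10: P = 65 + 0.05Q.
New quantity: 186 − 0.04Q = 65 + 0.05Q → Q' = 1344.4444.
Overproduction ΔQ = 1344.4444 − 1233.3333 = 111.1111; wedge = subsidy = 10.
Deadweight loss = ½ × 111.1111 × 10 = $555.56 thousand.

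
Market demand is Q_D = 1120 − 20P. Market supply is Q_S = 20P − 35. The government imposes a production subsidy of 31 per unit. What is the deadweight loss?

4805

In inverse form: demand P = 56 − 0.05Q, supply P = 1.75 + 0.05Q.
Competitive equilibrium: 56 − 0.05Q = 1.75 + 0.05Q → Q* = 542.5, P* = 28.875.
The subsidy lowers effective supply by 31: P = 0.05Q − 29.25.
New quantity: 56 − 0.05Q = 0.05Q − 29.25 → Q' = 852.5.
Overproduction ΔQ = 852.5 − 542.5 = 310; wedge = subsidy = 31.
Welfare loss = ½ × 310 × 31 = 4805.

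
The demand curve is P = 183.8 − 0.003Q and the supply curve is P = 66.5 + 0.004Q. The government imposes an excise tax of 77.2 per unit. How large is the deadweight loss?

Competitive equilibrium: 183.8 − 0.003Q = 66.5 + 0.004Q → Q* = 16757.1429, P* = 133.5286.
With the tax, the buyer price exceeds the seller price by 77.2: (183.8 − 0.003Q) − (66.5 + 0.004Q) = 77.2 → Q' = 5728.5714.
ΔQ = 16757.1429 − 5728.5714 = 11028.5715; the wedge equals the tax, 77.2.
DWL = ½ × 11028.5715 × 77.2 = 425702.86.

425702.86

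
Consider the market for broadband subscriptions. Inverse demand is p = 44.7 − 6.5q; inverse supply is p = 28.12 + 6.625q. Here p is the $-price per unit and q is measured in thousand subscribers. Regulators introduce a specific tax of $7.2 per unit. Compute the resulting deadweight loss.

Competitive equilibrium: 44.7 − 6.5q = 28.12 + 6.625q → q* = 1.2632, p* = 36.489.
With the tax, the buyer price exceeds the seller price by 7.2: (44.7 − 6.5q) − (28.12 + 6.625q) = 7.2 → q' = 0.7147.
Δq = 1.2632 − 0.7147 = 0.5485; the wedge equals the tax, 7.2.
The triangle = ½ × 0.5485 × 7.2 = $1.97 thousand.

$1.97 thousand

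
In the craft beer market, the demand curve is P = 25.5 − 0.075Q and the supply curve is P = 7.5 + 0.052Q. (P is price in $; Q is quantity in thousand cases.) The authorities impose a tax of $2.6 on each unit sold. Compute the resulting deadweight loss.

$26.61 thousand

Competitive equilibrium: 25.5 − 0.075Q = 7.5 + 0.052Q → Q* = 141.7323, P* = 14.8701.
With the tax, the buyer price exceeds the seller price by 2.6: (25.5 − 0.075Q) − (7.5 + 0.052Q) = 2.6 → Q' = 121.2598.
ΔQ = 141.7323 − 121.2598 = 20.4725; the wedge equals the tax, 2.6.
Deadweight loss = ½ × 20.4725 × 2.6 = $26.61 thousand.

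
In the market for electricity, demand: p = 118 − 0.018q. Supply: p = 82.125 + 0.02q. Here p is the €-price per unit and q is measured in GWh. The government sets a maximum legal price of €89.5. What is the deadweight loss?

Competitive equilibrium: 118 − 0.018q = 82.125 + 0.02q → q* = 944.0789, p* = 101.0066.
At the ceiling p = 89.5, quantity supplied = (89.5 − 82.125)/0.02 = 368.75.
Willingness to pay at q' = 368.75: 118 − 0.018·368.75 = 111.3625.
Δq = 944.0789 − 368.75 = 575.3289; wedge = 111.3625 − 89.5 = 21.8625.
DWL = ½ × 575.3289 × 21.8625 = €6289.06.

€6289.06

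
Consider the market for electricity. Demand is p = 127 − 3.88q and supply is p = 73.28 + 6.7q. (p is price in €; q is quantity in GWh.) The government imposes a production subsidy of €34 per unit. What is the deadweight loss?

€54.63

Competitive equilibrium: 127 − 3.88q = 73.28 + 6.7q → q* = 5.0775, p* = 107.2993.
The subsidy lowers effective supply by 34: p = 39.28 + 6.7q.
New quantity: 127 − 3.88q = 39.28 + 6.7q → q' = 8.2911.
Overproduction Δq = 8.2911 − 5.0775 = 3.2136; wedge = subsidy = 34.
DWL = ½ × 3.2136 × 34 = €54.63.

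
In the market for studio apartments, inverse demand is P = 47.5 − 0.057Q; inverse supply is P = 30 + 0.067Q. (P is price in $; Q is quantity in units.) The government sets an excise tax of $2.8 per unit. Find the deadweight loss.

Competitive equilibrium: 47.5 − 0.057Q = 30 + 0.067Q → Q* = 141.129, P* = 39.4556.
With the tax, the buyer price exceeds the seller price by 2.8: (47.5 − 0.057Q) − (30 + 0.067Q) = 2.8 → Q' = 118.5484.
ΔQ = 141.129 − 118.5484 = 22.5806; the wedge equals the tax, 2.8.
Welfare loss = ½ × 22.5806 × 2.8 = $31.61.

$31.61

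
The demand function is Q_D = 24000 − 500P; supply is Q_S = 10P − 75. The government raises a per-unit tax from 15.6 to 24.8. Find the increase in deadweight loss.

1821.96

In inverse form: demand P = 48 − 0.002Q, supply P = 7.5 + 0.1Q.
Competitive equilibrium: 48 − 0.002Q = 7.5 + 0.1Q → Q* = 397.0588, P* = 47.2059.
For a per-unit tax t: ΔQ = t/0.102, so DWL = ½·t·(t/0.102) = t²/0.204.
At t = 15.6: DWL = 1192.941. At t = 24.8: DWL = 3014.902.
Increase = 3014.902 − 1192.941 = 1821.96.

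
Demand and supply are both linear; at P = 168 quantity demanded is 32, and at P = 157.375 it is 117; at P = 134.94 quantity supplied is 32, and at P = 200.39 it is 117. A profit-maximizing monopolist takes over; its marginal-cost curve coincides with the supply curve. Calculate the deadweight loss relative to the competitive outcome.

Demand slope = (157.375 − 168)/(117 − 32) = −0.125, so P = 172 − 0.125Q.
Supply slope = (200.39 − 134.94)/(117 − 32) = 0.77, so P = 110.3 + 0.77Q.
Competitive equilibrium: 172 − 0.125Q = 110.3 + 0.77Q → Q* = 68.9385, P* = 163.3827.
Marginal revenue: MR = 172 − 0.25Q. Set MR = MC: 172 − 0.25Q = 110.3 + 0.77Q → Q_m = 60.4902.
Price P_m = 172 − 0.125·60.4902 = 164.4387; MC(Q_m) = 110.3 + 0.77·60.4902 = 156.8775.
Competitive Q* = 68.9385, so ΔQ = 8.4483; wedge = 164.4387 − 156.8775 = 7.5612.
Welfare loss = ½ × 8.4483 × 7.5612 = 31.94.

31.94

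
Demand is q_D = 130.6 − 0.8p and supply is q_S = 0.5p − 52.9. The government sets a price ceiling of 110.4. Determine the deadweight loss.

In inverse form: demand p = 163.25 − 1.25q, supply p = 105.8 + 2q.
Competitive equilibrium: 163.25 − 1.25q = 105.8 + 2q → q* = 17.6769, p* = 141.1538.
At the ceiling p = 110.4, quantity supplied = (110.4 − 105.8)/2 = 2.3.
Willingness to pay at q' = 2.3: 163.25 − 1.25·2.3 = 160.375.
Δq = 17.6769 − 2.3 = 15.3769; wedge = 160.375 − 110.4 = 49.975.
Deadweight loss = ½ × 15.3769 × 49.975 = 384.23.

384.23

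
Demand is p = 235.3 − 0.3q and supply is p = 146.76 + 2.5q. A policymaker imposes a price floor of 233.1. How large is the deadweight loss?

825.88

Competitive equilibrium: 235.3 − 0.3q = 146.76 + 2.5q → q* = 31.6214, p* = 225.8136.
At the floor p = 233.1, quantity demanded = (235.3 − 233.1)/0.3 = 7.3333.
Sellers' marginal cost at q' = 7.3333: 146.76 + 2.5·7.3333 = 165.0933.
Δq = 31.6214 − 7.3333 = 24.2881; wedge = 233.1 − 165.0933 = 68.0067.
DWL = ½ × 24.2881 × 68.0067 = 825.88.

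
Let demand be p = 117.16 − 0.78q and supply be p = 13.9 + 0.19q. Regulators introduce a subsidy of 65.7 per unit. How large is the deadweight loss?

2224.99

Competitive equilibrium: 117.16 − 0.78q = 13.9 + 0.19q → q* = 106.45361, p* = 34.12619.
The subsidy lowers effective supply by 65.7: p = 0.19q − 51.8.
New quantity: 117.16 − 0.78q = 0.19q − 51.8 → q' = 174.18557.
Overproduction Δq = 174.18557 − 106.45361 = 67.73196; wedge = subsidy = 65.7.
The triangle = ½ × 67.73196 × 65.7 = 2224.99.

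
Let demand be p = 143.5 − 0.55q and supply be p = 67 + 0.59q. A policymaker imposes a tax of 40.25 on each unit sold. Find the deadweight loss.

710.55

Competitive equilibrium: 143.5 − 0.55q = 67 + 0.59q → q* = 67.10526, p* = 106.59211.
With the tax, the buyer price exceeds the seller price by 40.25: (143.5 − 0.55q) − (67 + 0.59q) = 40.25 → q' = 31.79825.
Δq = 67.10526 − 31.79825 = 35.30701; the wedge equals the tax, 40.25.
Deadweight loss = ½ × 35.30701 × 40.25 = 710.55.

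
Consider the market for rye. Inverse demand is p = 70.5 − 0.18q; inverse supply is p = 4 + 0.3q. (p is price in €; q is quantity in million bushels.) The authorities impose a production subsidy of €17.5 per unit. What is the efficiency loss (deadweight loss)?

Competitive equilibrium: 70.5 − 0.18q = 4 + 0.3q → q* = 138.5417, p* = 45.5625.
The subsidy lowers effective supply by 17.5: p = 0.3q − 13.5.
New quantity: 70.5 − 0.18q = 0.3q − 13.5 → q' = 175.
Overproduction Δq = 175 − 138.5417 = 36.4583; wedge = subsidy = 17.5.
Welfare loss = ½ × 36.4583 × 17.5 = €319.01 million.

€319.01 million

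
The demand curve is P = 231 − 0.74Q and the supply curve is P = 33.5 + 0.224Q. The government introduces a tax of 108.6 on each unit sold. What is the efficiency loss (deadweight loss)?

6117.20

Competitive equilibrium: 231 − 0.74Q = 33.5 + 0.224Q → Q* = 204.8755, P* = 79.3921.
With the tax, the buyer price exceeds the seller price by 108.6: (231 − 0.74Q) − (33.5 + 0.224Q) = 108.6 → Q' = 92.2199.
ΔQ = 204.8755 − 92.2199 = 112.6556; the wedge equals the tax, 108.6.
Welfare loss = ½ × 112.6556 × 108.6 = 6117.20.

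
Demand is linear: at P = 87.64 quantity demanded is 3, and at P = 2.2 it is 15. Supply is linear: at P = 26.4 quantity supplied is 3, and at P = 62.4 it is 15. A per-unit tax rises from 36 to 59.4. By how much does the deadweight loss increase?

110.29

Demand slope = (2.2 − 87.64)/(15 − 3) = −7.12, so P = 109 − 7.12Q.
Supply slope = (62.4 − 26.4)/(15 − 3) = 3, so P = 17.4 + 3Q.
Competitive equilibrium: 109 − 7.12Q = 17.4 + 3Q → Q* = 9.0514, P* = 44.5542.
For a per-unit tax t: ΔQ = t/10.12, so DWL = ½·t·(t/10.12) = t²/20.24.
At t = 36: DWL = 64.032. At t = 59.4: DWL = 174.326.
Increase = 174.326 − 64.032 = 110.29.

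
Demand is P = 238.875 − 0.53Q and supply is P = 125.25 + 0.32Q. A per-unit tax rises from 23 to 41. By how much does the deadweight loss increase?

677.65

Competitive equilibrium: 238.875 − 0.53Q = 125.25 + 0.32Q → Q* = 133.6765, P* = 168.0265.
For a per-unit tax t: ΔQ = t/0.85, so DWL = ½·t·(t/0.85) = t²/1.7.
At t = 23: DWL = 311.176. At t = 41: DWL = 988.824.
Increase = 988.824 − 311.176 = 677.65.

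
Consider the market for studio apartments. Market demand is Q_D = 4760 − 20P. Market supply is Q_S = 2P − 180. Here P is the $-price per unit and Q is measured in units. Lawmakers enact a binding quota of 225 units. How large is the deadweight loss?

In inverse form: demand P = 238 − 0.05Q, supply P = 90 + 0.5Q.
Competitive equilibrium: 238 − 0.05Q = 90 + 0.5Q → Q* = 269.0909, P* = 224.5455.
At Q = 225: demand price = 238 − 0.05·225 = 226.75; supply price = 90 + 0.5·225 = 202.5.
ΔQ = 269.0909 − 225 = 44.0909; wedge = 226.75 − 202.5 = 24.25.
DWL = ½ × 44.0909 × 24.25 = $534.60.

$534.60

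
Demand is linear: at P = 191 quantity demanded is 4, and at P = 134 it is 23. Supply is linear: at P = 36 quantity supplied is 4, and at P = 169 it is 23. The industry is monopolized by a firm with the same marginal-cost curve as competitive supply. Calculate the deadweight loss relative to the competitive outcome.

101.25

Demand slope = (134 − 191)/(23 − 4) = −3, so P = 203 − 3Q.
Supply slope = (169 − 36)/(23 − 4) = 7, so P = 8 + 7Q.
Competitive equilibrium: 203 − 3Q = 8 + 7Q → Q* = 19.5, P* = 144.5.
Marginal revenue: MR = 203 − 6Q. Set MR = MC: 203 − 6Q = 8 + 7Q → Q_m = 15.
Price P_m = 203 − 3·15 = 158; MC(Q_m) = 8 + 7·15 = 113.
Competitive Q* = 19.5, so ΔQ = 4.5; wedge = 158 − 113 = 45.
The triangle = ½ × 4.5 × 45 = 101.25.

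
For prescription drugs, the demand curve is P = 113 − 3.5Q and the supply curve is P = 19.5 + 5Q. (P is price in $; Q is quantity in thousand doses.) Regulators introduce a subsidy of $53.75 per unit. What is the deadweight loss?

$169.94 thousand

Competitive equilibrium: 113 − 3.5Q = 19.5 + 5Q → Q* = 11, P* = 74.5.
The subsidy lowers effective supply by 53.75: P = 5Q − 34.25.
New quantity: 113 − 3.5Q = 5Q − 34.25 → Q' = 17.3235.
Overproduction ΔQ = 17.3235 − 11 = 6.3235; wedge = subsidy = 53.75.
Deadweight loss = ½ × 6.3235 × 53.75 = $169.94 thousand.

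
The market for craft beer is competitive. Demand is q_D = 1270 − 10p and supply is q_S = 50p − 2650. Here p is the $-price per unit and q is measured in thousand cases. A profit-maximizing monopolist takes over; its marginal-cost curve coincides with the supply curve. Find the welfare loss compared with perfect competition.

$4714.19 thousand

In inverse form: demand p = 127 − 0.1q, supply p = 53 + 0.02q.
Competitive equilibrium: 127 − 0.1q = 53 + 0.02q → q* = 616.66667, p* = 65.33333.
Marginal revenue: MR = 127 − 0.2q. Set MR = MC: 127 − 0.2q = 53 + 0.02q → q_m = 336.36364.
Price p_m = 127 − 0.1·336.36364 = 93.36364; MC(q_m) = 53 + 0.02·336.36364 = 59.72727.
Competitive q* = 616.66667, so Δq = 280.30303; wedge = 93.36364 − 59.72727 = 33.63637.
Welfare loss = ½ × 280.30303 × 33.63637 = $4714.19 thousand.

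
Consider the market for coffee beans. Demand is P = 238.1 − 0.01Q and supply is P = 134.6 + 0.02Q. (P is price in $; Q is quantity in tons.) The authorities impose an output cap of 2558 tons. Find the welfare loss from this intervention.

Competitive equilibrium: 238.1 − 0.01Q = 134.6 + 0.02Q → Q* = 3450, P* = 203.6.
At Q = 2558: demand price = 238.1 − 0.01·2558 = 212.52; supply price = 134.6 + 0.02·2558 = 185.76.
ΔQ = 3450 − 2558 = 892; wedge = 212.52 − 185.76 = 26.76.
Welfare loss = ½ × 892 × 26.76 = $11934.96.

$11934.96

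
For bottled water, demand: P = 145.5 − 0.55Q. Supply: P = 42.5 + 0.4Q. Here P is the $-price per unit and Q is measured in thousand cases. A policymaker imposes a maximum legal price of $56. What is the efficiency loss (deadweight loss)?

Competitive equilibrium: 145.5 − 0.55Q = 42.5 + 0.4Q → Q* = 108.4211, P* = 85.8684.
At the ceiling P = 56, quantity supplied = (56 − 42.5)/0.4 = 33.75.
Willingness to pay at Q' = 33.75: 145.5 − 0.55·33.75 = 126.9375.
ΔQ = 108.4211 − 33.75 = 74.6711; wedge = 126.9375 − 56 = 70.9375.
Welfare loss = ½ × 74.6711 × 70.9375 = $2648.49 thousand.

$2648.49 thousand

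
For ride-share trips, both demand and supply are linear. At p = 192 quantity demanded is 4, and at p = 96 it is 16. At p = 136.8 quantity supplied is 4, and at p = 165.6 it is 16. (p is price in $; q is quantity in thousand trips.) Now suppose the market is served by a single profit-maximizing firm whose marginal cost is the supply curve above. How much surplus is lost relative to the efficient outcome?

$85.16 thousand

Demand slope = (96 − 192)/(16 − 4) = −8, so p = 224 − 8q.
Supply slope = (165.6 − 136.8)/(16 − 4) = 2.4, so p = 127.2 + 2.4q.
Competitive equilibrium: 224 − 8q = 127.2 + 2.4q → q* = 9.3077, p* = 149.5385.
Marginal revenue: MR = 224 − 16q. Set MR = MC: 224 − 16q = 127.2 + 2.4q → q_m = 5.2609.
Price p_m = 224 − 8·5.2609 = 181.9128; MC(q_m) = 127.2 + 2.4·5.2609 = 139.8262.
Competitive q* = 9.3077, so Δq = 4.0468; wedge = 181.9128 − 139.8262 = 42.0866.
DWL = ½ × 4.0468 × 42.0866 = $85.16 thousand.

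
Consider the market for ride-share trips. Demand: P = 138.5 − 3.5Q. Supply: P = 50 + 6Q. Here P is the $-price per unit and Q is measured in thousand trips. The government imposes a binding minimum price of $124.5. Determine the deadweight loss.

$134.22 thousand

Competitive equilibrium: 138.5 − 3.5Q = 50 + 6Q → Q* = 9.3158, P* = 105.8947.
At the floor P = 124.5, quantity demanded = (138.5 − 124.5)/3.5 = 4.
Sellers' marginal cost at Q' = 4: 50 + 6·4 = 74.
ΔQ = 9.3158 − 4 = 5.3158; wedge = 124.5 − 74 = 50.5.
Deadweight loss = ½ × 5.3158 × 50.5 = $134.22 thousand.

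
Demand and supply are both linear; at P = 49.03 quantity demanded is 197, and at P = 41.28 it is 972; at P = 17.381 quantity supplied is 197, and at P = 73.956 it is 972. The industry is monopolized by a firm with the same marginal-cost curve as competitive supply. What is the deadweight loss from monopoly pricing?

160.48

Demand slope = (41.28 − 49.03)/(972 − 197) = −0.01, so P = 51 − 0.01Q.
Supply slope = (73.956 − 17.381)/(972 − 197) = 0.073, so P = 3 + 0.073Q.
Competitive equilibrium: 51 − 0.01Q = 3 + 0.073Q → Q* = 578.3133, P* = 45.2169.
Marginal revenue: MR = 51 − 0.02Q. Set MR = MC: 51 − 0.02Q = 3 + 0.073Q → Q_m = 516.129.
Price P_m = 51 − 0.01·516.129 = 45.8387; MC(Q_m) = 3 + 0.073·516.129 = 40.6774.
Competitive Q* = 578.3133, so ΔQ = 62.1843; wedge = 45.8387 − 40.6774 = 5.1613.
Deadweight loss = ½ × 62.1843 × 5.1613 = 160.48.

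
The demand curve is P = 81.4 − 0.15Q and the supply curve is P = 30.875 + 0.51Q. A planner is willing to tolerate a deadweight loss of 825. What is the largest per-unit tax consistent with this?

Competitive equilibrium: 81.4 − 0.15Q = 30.875 + 0.51Q → Q* = 76.553, P* = 69.917.
A tax t gives ΔQ = t/0.66 and wedge t, so DWL = t²/1.32.
t²/1.32 = 825 → t² = 1089 → t = 33.

33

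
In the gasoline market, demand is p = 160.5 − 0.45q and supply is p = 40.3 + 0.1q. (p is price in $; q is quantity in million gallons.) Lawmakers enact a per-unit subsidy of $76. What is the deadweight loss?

Competitive equilibrium: 160.5 − 0.45q = 40.3 + 0.1q → q* = 218.5455, p* = 62.1545.
The subsidy lowers effective supply by 76: p = 0.1q − 35.7.
New quantity: 160.5 − 0.45q = 0.1q − 35.7 → q' = 356.7273.
Overproduction Δq = 356.7273 − 218.5455 = 138.1818; wedge = subsidy = 76.
Deadweight loss = ½ × 138.1818 × 76 = $5250.91 million.

$5250.91 million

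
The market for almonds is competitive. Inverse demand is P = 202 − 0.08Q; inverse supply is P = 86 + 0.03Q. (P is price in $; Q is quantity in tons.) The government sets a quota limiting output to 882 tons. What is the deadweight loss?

Competitive equilibrium: 202 − 0.08Q = 86 + 0.03Q → Q* = 1054.5455, P* = 117.6364.
At Q = 882: demand price = 202 − 0.08·882 = 131.44; supply price = 86 + 0.03·882 = 112.46.
ΔQ = 1054.5455 − 882 = 172.5455; wedge = 131.44 − 112.46 = 18.98.
DWL = ½ × 172.5455 × 18.98 = $1637.46.

$1637.46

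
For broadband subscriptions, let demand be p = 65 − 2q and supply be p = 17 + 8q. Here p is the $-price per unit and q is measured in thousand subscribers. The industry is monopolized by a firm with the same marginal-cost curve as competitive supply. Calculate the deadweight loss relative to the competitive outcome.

Competitive equilibrium: 65 − 2q = 17 + 8q → q* = 4.8, p* = 55.4.
Marginal revenue: MR = 65 − 4q. Set MR = MC: 65 − 4q = 17 + 8q → q_m = 4.
Price p_m = 65 − 2·4 = 57; MC(q_m) = 17 + 8·4 = 49.
Competitive q* = 4.8, so Δq = 0.8; wedge = 57 − 49 = 8.
Welfare loss = ½ × 0.8 × 8 = $3.20 thousand.

$3.20 thousand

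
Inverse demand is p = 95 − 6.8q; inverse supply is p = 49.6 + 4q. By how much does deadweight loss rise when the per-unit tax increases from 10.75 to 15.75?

Competitive equilibrium: 95 − 6.8q = 49.6 + 4q → q* = 4.2037, p* = 66.4148.
For a per-unit tax t: Δq = t/10.8, so DWL = ½·t·(t/10.8) = t²/21.6.
At t = 10.75: DWL = 5.35. At t = 15.75: DWL = 11.484.
Increase = 11.484 − 5.35 = 6.13.

6.13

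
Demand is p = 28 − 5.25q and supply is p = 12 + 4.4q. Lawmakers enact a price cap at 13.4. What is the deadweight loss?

Competitive equilibrium: 28 − 5.25q = 12 + 4.4q → q* = 1.658, p* = 19.2953.
At the ceiling p = 13.4, quantity supplied = (13.4 − 12)/4.4 = 0.3182.
Willingness to pay at q' = 0.3182: 28 − 5.25·0.3182 = 26.3295.
Δq = 1.658 − 0.3182 = 1.3398; wedge = 26.3295 − 13.4 = 12.9295.
The triangle = ½ × 1.3398 × 12.9295 = 8.66.

8.66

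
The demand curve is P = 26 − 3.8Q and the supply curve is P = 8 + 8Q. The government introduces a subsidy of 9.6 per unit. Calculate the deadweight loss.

3.91

Competitive equilibrium: 26 − 3.8Q = 8 + 8Q → Q* = 1.5254, P* = 20.2034.
The subsidy lowers effective supply by 9.6: P = 8Q − 1.6.
New quantity: 26 − 3.8Q = 8Q − 1.6 → Q' = 2.339.
Overproduction ΔQ = 2.339 − 1.5254 = 0.8136; wedge = subsidy = 9.6.
DWL = ½ × 0.8136 × 9.6 = 3.91.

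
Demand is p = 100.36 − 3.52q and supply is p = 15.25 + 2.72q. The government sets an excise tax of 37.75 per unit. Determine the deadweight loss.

Competitive equilibrium: 100.36 − 3.52q = 15.25 + 2.72q → q* = 13.6394, p* = 52.3492.
With the tax, the buyer price exceeds the seller price by 37.75: (100.36 − 3.52q) − (15.25 + 2.72q) = 37.75 → q' = 7.5897.
Δq = 13.6394 − 7.5897 = 6.0497; the wedge equals the tax, 37.75.
DWL = ½ × 6.0497 × 37.75 = 114.19.

114.19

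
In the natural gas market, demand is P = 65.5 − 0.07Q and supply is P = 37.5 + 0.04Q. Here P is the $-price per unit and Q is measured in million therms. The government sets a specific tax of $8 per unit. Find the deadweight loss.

Competitive equilibrium: 65.5 − 0.07Q = 37.5 + 0.04Q → Q* = 254.5455, P* = 47.6818.
With the tax, the buyer price exceeds the seller price by 8: (65.5 − 0.07Q) − (37.5 + 0.04Q) = 8 → Q' = 181.8182.
ΔQ = 254.5455 − 181.8182 = 72.7273; the wedge equals the tax, 8.
DWL = ½ × 72.7273 × 8 = $290.91 million.

$290.91 million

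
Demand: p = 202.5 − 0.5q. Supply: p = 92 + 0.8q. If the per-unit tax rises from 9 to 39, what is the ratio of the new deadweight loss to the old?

18.778

Competitive equilibrium: 202.5 − 0.5q = 92 + 0.8q → q* = 85, p* = 160.
For a per-unit tax t: Δq = t/1.3, so DWL = ½·t·(t/1.3) = t²/2.6.
At t = 9: DWL = 31.154. At t = 39: DWL = 585.
Ratio = (39/9)² = 18.778.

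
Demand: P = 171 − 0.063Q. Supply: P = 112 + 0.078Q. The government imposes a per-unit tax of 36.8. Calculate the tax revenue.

Competitive equilibrium: 171 − 0.063Q = 112 + 0.078Q → Q* = 418.4397, P* = 144.6383.
With the tax, the buyer price exceeds the seller price by 36.8: (171 − 0.063Q) − (112 + 0.078Q) = 36.8 → Q' = 157.4468.
Tax revenue = 36.8 × 157.4468 = 5794.04.

5794.04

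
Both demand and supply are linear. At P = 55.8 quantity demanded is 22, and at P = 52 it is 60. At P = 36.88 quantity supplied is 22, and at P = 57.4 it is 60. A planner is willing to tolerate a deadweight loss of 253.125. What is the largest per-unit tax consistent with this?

Demand slope = (52 − 55.8)/(60 − 22) = −0.1, so P = 58 − 0.1Q.
Supply slope = (57.4 − 36.88)/(60 − 22) = 0.54, so P = 25 + 0.54Q.
Competitive equilibrium: 58 − 0.1Q = 25 + 0.54Q → Q* = 51.5625, P* = 52.8438.
A tax t gives ΔQ = t/0.64 and wedge t, so DWL = t²/1.28.
t²/1.28 = 253.125 → t² = 324 → t = 18.

18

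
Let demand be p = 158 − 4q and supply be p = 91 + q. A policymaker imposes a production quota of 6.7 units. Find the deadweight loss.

112.225

Competitive equilibrium: 158 − 4q = 91 + q → q* = 13.4, p* = 104.4.
At q = 6.7: demand price = 158 − 4·6.7 = 131.2; supply price = 91 + 1·6.7 = 97.7.
Δq = 13.4 − 6.7 = 6.7; wedge = 131.2 − 97.7 = 33.5.
DWL = ½ × 6.7 × 33.5 = 112.225.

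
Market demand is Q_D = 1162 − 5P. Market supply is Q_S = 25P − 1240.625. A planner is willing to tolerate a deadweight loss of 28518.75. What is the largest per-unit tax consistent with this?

117

In inverse form: demand P = 232.4 − 0.2Q, supply P = 49.625 + 0.04Q.
Competitive equilibrium: 232.4 − 0.2Q = 49.625 + 0.04Q → Q* = 761.5625, P* = 80.0875.
A tax t gives ΔQ = t/0.24 and wedge t, so DWL = t²/0.48.
t²/0.48 = 28518.75 → t² = 13689 → t = 117.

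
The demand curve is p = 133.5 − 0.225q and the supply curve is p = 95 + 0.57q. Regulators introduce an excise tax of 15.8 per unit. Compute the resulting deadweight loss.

157.01

Competitive equilibrium: 133.5 − 0.225q = 95 + 0.57q → q* = 48.4277, p* = 122.6038.
With the tax, the buyer price exceeds the seller price by 15.8: (133.5 − 0.225q) − (95 + 0.57q) = 15.8 → q' = 28.5535.
Δq = 48.4277 − 28.5535 = 19.8742; the wedge equals the tax, 15.8.
The triangle = ½ × 19.8742 × 15.8 = 157.01.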